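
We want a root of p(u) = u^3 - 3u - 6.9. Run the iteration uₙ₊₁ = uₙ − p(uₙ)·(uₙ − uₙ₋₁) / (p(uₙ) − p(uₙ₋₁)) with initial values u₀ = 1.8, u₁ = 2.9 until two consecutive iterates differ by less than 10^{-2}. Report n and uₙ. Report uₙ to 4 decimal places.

n = 5, uₙ = 2.4191

p(1.8) = -6.468000, p(2.9) = 8.789000
u₂ = 2.900000 − 8.789000·(1.100000)/(15.257000) = 2.266330;  |Δ| = 0.633670
p(2.266330) = -2.058546
u₃ = 2.266330 − (-2.058546)·(-0.633670)/(-10.847546) = 2.386582;  |Δ| = 0.120252
p(2.386582) = -0.466313
u₄ = 2.386582 − (-0.466313)·(0.120252)/(1.592233) = 2.421800;  |Δ| = 0.035218
p(2.421800) = 0.038736
u₅ = 2.421800 − 0.038736·(0.035218)/(0.505049) = 2.419099;  |Δ| = 0.002701
|u₅ − u₄| = 0.002701 < 10^{-2}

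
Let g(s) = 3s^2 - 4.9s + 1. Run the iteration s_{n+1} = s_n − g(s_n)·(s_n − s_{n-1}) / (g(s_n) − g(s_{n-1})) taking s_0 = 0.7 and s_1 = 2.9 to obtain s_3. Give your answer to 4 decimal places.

g(0.7) = -0.960000, g(2.9) = 12.020000
s_2 = 2.900000 − 12.020000·(2.900000 − 0.700000) / (12.020000 − (-0.960000)) = 2.900000 − (26.444000)/(12.980000) = 0.862712
g(0.862712) = -0.994473
s_3 = 0.862712 − (-0.994473)·(0.862712 − 2.900000) / (-0.994473 − 12.020000) = 0.862712 − (2.026028)/(-13.014473) = 1.018387

1.0184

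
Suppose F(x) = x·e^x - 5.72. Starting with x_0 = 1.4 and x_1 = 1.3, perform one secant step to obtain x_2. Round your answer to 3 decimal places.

1.405

F(1.4) = -0.04272, F(1.3) = -0.94991
x_2 = 1.30000 − (-0.94991)·(1.30000 − 1.40000) / (-0.94991 − (-0.04272)) = 1.30000 − (0.09499)/(-0.90719) = 1.40471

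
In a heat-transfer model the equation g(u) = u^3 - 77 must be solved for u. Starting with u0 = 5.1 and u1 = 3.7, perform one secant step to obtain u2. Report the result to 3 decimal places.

g(5.1) = 55.65100, g(3.7) = -26.34700
u2 = 3.70000 − (-26.34700)·(3.70000 − 5.10000) / (-26.34700 − 55.65100) = 3.70000 − (36.88580)/(-81.99800) = 4.14984

4.150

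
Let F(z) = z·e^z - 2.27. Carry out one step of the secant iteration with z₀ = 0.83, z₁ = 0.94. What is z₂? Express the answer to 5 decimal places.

0.91017

F(0.83) = -0.3665454, F(0.94) = 0.1363825
z₂ = 0.9400000 − 0.1363825·(0.9400000 − 0.8300000) / (0.1363825 − (-0.3665454)) = 0.9400000 − (0.0150021)/(0.5029280) = 0.9101705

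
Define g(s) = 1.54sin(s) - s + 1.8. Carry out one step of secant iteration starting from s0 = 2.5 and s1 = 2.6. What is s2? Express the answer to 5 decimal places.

2.59731

g(2.5) = 0.2216471, g(2.6) = -0.0061279
s2 = 2.6000000 − (-0.0061279)·(2.6000000 − 2.5000000) / (-0.0061279 − 0.2216471) = 2.6000000 − (-0.0006128)/(-0.2277750) = 2.5973097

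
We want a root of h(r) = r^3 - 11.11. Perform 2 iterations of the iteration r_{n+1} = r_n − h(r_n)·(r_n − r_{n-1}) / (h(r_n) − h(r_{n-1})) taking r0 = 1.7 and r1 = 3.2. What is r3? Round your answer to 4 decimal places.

h(1.7) = -6.197000, h(3.2) = 21.658000
r2 = 3.200000 − 21.658000·(3.200000 − 1.700000) / (21.658000 − (-6.197000)) = 3.200000 − (32.487000)/(27.855000) = 2.033710
h(2.033710) = -2.698620
r3 = 2.033710 − (-2.698620)·(2.033710 − 3.200000) / (-2.698620 − 21.658000) = 2.033710 − (3.147373)/(-24.356620) = 2.162931

2.1629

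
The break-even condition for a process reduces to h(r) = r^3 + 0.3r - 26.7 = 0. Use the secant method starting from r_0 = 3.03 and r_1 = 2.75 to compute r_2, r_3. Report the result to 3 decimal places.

2.950, 2.956

h(3.03) = 2.02713, h(2.75) = -5.07812
r_2 = 2.75000 − (-5.07812)·(2.75000 − 3.03000) / (-5.07812 − 2.02713) = 2.75000 − (1.42187)/(-7.10525) = 2.95012
h(2.95012) = -0.13956
r_3 = 2.95012 − (-0.13956)·(2.95012 − 2.75000) / (-0.13956 − (-5.07812)) = 2.95012 − (-0.02793)/(4.93856) = 2.95577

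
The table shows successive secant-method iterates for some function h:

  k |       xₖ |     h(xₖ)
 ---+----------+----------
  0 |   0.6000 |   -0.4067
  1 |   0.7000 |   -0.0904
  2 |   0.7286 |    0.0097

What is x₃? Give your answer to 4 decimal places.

x₃ = 0.7286 − 0.0097·(0.7286 − 0.7000) / (0.0097 − (-0.0904))
   = 0.7286 − (0.000277)/(0.100100) = 0.725829

0.7258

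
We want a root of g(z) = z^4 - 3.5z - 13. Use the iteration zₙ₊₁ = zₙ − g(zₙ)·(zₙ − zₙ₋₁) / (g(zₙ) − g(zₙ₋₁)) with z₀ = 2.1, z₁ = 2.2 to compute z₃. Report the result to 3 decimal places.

2.126

g(2.1) = -0.90190, g(2.2) = 2.72560
z₂ = 2.20000 − 2.72560·(2.20000 − 2.10000) / (2.72560 − (-0.90190)) = 2.20000 − (0.27256)/(3.62750) = 2.12486
g(2.12486) = -0.05141
z₃ = 2.12486 − (-0.05141)·(2.12486 − 2.20000) / (-0.05141 − 2.72560) = 2.12486 − (0.00386)/(-2.77701) = 2.12625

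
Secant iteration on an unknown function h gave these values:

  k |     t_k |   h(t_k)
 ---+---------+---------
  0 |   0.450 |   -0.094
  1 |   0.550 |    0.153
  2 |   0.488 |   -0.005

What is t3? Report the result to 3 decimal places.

0.490

t3 = 0.488 − (-0.005)·(0.488 − 0.550) / (-0.005 − 0.153)
   = 0.488 − (0.00031)/(-0.15800) = 0.48996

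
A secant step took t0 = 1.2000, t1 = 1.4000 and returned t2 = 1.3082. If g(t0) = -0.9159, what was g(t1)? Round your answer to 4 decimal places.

0.7771

The secant line through (1.2000, -0.9159) and (1.4000, g(t1)) crosses zero at t2 = 1.3082.
So (1.2000, -0.9159), (1.4000, g(t1)), (1.3082, 0) are collinear:
g(t1) = -0.9159 · (1.4000 − 1.3082) / (1.2000 − 1.3082) = -0.9159 · (0.091800)/(-0.108200) = 0.777076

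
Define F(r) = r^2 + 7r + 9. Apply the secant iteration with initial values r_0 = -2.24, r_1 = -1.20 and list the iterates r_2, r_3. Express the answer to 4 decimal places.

F(-2.24) = -1.662400, F(-1.20) = 2.040000
r_2 = -1.200000 − 2.040000·(-1.200000 − (-2.240000)) / (2.040000 − (-1.662400)) = -1.200000 − (2.121600)/(3.702400) = -1.773034
F(-1.773034) = -0.267587
r_3 = -1.773034 − (-0.267587)·(-1.773034 − (-1.200000)) / (-0.267587 − 2.040000) = -1.773034 − (0.153337)/(-2.307587) = -1.706585

-1.7730, -1.7066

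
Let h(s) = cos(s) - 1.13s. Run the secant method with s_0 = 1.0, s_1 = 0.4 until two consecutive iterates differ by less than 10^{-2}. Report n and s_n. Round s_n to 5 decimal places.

n = 4, s_n = 0.68520

h(1.0) = -0.5896977, h(0.4) = 0.4690610
s_2 = 0.4000000 − 0.4690610·(-0.6000000)/(1.0587587) = 0.6658175;  |Δ| = 0.2658175
h(0.6658175) = 0.0340383
s_3 = 0.6658175 − 0.0340383·(0.2658175)/(-0.4350227) = 0.6866164;  |Δ| = 0.0207989
h(0.6866164) = -0.0024811
s_4 = 0.6866164 − (-0.0024811)·(0.0207989)/(-0.0365194) = 0.6852033;  |Δ| = 0.0014130
|s_4 − s_3| = 0.0014130 < 10^{-2}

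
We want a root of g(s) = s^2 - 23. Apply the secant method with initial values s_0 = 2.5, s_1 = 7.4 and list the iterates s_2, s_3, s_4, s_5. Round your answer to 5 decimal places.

g(2.5) = -16.7500000, g(7.4) = 31.7600000
s_2 = 7.4000000 − 31.7600000·(7.4000000 − 2.5000000) / (31.7600000 − (-16.7500000)) = 7.4000000 − (155.6240000)/(48.5100000) = 4.1919192
g(4.1919192) = -5.4278135
s_3 = 4.1919192 − (-5.4278135)·(4.1919192 − 7.4000000) / (-5.4278135 − 31.7600000) = 4.1919192 − (17.4128643)/(-37.1878135) = 4.6601603
g(4.6601603) = -1.2829057
s_4 = 4.6601603 − (-1.2829057)·(4.6601603 − 4.1919192) / (-1.2829057 − (-5.4278135)) = 4.6601603 − (-0.6007092)/(4.1449078) = 4.8050874
g(4.8050874) = 0.0888646
s_5 = 4.8050874 − 0.0888646·(4.8050874 − 4.6601603) / (0.0888646 − (-1.2829057)) = 4.8050874 − (0.0128789)/(1.3717703) = 4.7956989

4.19192, 4.66016, 4.80509, 4.79570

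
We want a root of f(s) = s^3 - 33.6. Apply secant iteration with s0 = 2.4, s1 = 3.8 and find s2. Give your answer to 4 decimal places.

f(2.4) = -19.776000, f(3.8) = 21.272000
s2 = 3.800000 − 21.272000·(3.800000 − 2.400000) / (21.272000 − (-19.776000)) = 3.800000 − (29.780800)/(41.048000) = 3.074488

3.0745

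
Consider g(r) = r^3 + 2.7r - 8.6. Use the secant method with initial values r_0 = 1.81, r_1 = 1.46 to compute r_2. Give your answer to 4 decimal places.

g(1.81) = 2.216741, g(1.46) = -1.545864
r_2 = 1.460000 − (-1.545864)·(1.460000 − 1.810000) / (-1.545864 − 2.216741) = 1.460000 − (0.541052)/(-3.762605) = 1.603797

1.6038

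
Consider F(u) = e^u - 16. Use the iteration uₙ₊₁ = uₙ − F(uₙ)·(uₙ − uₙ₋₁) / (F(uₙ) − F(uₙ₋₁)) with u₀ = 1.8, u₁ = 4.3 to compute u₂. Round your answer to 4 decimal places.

2.1677

F(1.8) = -9.950353, F(4.3) = 57.699794
u₂ = 4.300000 − 57.699794·(4.300000 − 1.800000) / (57.699794 − (-9.950353)) = 4.300000 − (144.249484)/(67.650146) = 2.167714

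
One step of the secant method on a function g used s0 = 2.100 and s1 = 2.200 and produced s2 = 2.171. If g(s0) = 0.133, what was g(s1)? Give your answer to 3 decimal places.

-0.054

The secant line through (2.100, 0.133) and (2.200, g(s1)) crosses zero at s2 = 2.171.
So (2.100, 0.133), (2.200, g(s1)), (2.171, 0) are collinear:
g(s1) = 0.133 · (2.200 − 2.171) / (2.100 − 2.171) = 0.133 · (0.02900)/(-0.07100) = -0.05432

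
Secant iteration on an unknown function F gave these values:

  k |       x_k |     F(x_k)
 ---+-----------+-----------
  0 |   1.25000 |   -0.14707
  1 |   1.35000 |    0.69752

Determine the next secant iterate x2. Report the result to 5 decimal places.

x2 = 1.35000 − 0.69752·(1.35000 − 1.25000) / (0.69752 − (-0.14707))
   = 1.35000 − (0.0697520)/(0.8445900) = 1.2674132

1.26741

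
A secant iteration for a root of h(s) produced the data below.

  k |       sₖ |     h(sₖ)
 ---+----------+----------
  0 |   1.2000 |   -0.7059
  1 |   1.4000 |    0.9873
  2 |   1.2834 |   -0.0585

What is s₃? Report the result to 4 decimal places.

1.2899

s₃ = 1.2834 − (-0.0585)·(1.2834 − 1.4000) / (-0.0585 − 0.9873)
   = 1.2834 − (0.006821)/(-1.045800) = 1.289922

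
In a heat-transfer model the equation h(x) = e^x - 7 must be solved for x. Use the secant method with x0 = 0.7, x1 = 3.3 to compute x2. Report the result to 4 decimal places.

1.2165

h(0.7) = -4.986247, h(3.3) = 20.112639
x2 = 3.300000 − 20.112639·(3.300000 − 0.700000) / (20.112639 − (-4.986247)) = 3.300000 − (52.292861)/(25.098886) = 1.216527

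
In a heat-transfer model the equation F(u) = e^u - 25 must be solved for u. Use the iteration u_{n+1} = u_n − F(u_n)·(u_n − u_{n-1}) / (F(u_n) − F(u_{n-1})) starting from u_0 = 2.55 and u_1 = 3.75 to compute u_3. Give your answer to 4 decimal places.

3.1751

F(2.55) = -12.192896, F(3.75) = 17.521082
u_2 = 3.750000 − 17.521082·(3.750000 − 2.550000) / (17.521082 − (-12.192896)) = 3.750000 − (21.025298)/(29.713978) = 3.042411
F(3.042411) = -4.044303
u_3 = 3.042411 − (-4.044303)·(3.042411 − 3.750000) / (-4.044303 − 17.521082) = 3.042411 − (2.861707)/(-21.565385) = 3.175110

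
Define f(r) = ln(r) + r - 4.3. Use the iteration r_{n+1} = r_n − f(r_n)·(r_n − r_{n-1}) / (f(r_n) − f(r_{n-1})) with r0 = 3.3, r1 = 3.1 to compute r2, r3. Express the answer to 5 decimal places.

3.15226, 3.15197

f(3.3) = 0.1939225, f(3.1) = -0.0685979
r2 = 3.1000000 − (-0.0685979)·(3.1000000 − 3.3000000) / (-0.0685979 − 0.1939225) = 3.1000000 − (0.0137196)/(-0.2625204) = 3.1522610
f(3.1522610) = 0.0003810
r3 = 3.1522610 − 0.0003810·(3.1522610 − 3.1000000) / (0.0003810 − (-0.0685979)) = 3.1522610 − (0.0000199)/(0.0689789) = 3.1519724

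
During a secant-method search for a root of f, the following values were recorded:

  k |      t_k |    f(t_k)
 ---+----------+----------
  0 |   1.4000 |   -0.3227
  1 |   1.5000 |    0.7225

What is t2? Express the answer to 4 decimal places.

1.4309

t2 = 1.5000 − 0.7225·(1.5000 − 1.4000) / (0.7225 − (-0.3227))
   = 1.5000 − (0.072250)/(1.045200) = 1.430874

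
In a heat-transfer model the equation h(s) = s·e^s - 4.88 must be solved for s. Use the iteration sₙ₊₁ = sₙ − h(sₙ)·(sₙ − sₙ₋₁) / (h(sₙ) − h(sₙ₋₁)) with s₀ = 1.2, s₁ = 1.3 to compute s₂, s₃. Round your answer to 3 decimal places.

h(1.2) = -0.89586, h(1.3) = -0.10991
s₂ = 1.30000 − (-0.10991)·(1.30000 − 1.20000) / (-0.10991 − (-0.89586)) = 1.30000 − (-0.01099)/(0.78595) = 1.31398
h(1.31398) = 0.00930
s₃ = 1.31398 − 0.00930·(1.31398 − 1.30000) / (0.00930 − (-0.10991)) = 1.31398 − (0.00013)/(0.11922) = 1.31289

1.314, 1.313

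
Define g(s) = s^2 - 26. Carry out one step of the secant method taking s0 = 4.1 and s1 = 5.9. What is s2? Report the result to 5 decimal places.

g(4.1) = -9.1900000, g(5.9) = 8.8100000
s2 = 5.9000000 − 8.8100000·(5.9000000 − 4.1000000) / (8.8100000 − (-9.1900000)) = 5.9000000 − (15.8580000)/(18.0000000) = 5.0190000

5.01900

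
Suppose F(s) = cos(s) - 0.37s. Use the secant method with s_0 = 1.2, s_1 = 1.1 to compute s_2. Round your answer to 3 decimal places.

1.136

F(1.2) = -0.08164, F(1.1) = 0.04660
s_2 = 1.10000 − 0.04660·(1.10000 − 1.20000) / (0.04660 − (-0.08164)) = 1.10000 − (-0.00466)/(0.12824) = 1.13634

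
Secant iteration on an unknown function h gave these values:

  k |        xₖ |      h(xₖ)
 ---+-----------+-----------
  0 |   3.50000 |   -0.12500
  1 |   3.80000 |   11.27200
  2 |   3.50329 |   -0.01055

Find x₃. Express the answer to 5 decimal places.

x₃ = 3.50329 − (-0.01055)·(3.50329 − 3.80000) / (-0.01055 − 11.27200)
   = 3.50329 − (0.0031303)/(-11.2825500) = 3.5035674

3.50357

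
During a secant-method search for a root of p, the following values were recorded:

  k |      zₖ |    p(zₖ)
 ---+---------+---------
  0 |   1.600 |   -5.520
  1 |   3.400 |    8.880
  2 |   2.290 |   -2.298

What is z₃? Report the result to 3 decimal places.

z₃ = 2.290 − (-2.298)·(2.290 − 3.400) / (-2.298 − 8.880)
   = 2.290 − (2.55078)/(-11.17800) = 2.51820

2.518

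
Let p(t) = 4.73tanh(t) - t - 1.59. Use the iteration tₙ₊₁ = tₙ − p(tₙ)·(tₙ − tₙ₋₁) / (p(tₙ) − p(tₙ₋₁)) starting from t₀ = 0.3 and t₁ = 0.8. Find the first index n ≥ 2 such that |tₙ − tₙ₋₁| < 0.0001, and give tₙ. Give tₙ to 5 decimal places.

p(0.3) = -0.5120913, p(0.8) = 0.7508939
t₂ = 0.8000000 − 0.7508939·(0.5000000)/(1.2629853) = 0.5027305;  |Δ| = 0.2972695
p(0.5027305) = 0.1032281
t₃ = 0.5027305 − 0.1032281·(-0.2972695)/(-0.6476658) = 0.4553503;  |Δ| = 0.0473802
p(0.4553503) = -0.0290128
t₄ = 0.4553503 − (-0.0290128)·(-0.0473802)/(-0.1322408) = 0.4657452;  |Δ| = 0.0103949
p(0.4657452) = 0.0006465
t₅ = 0.4657452 − 0.0006465·(0.0103949)/(0.0296592) = 0.4655186;  |Δ| = 0.0002266
p(0.4655186) = 0.0000038
t₆ = 0.4655186 − 0.0000038·(-0.0002266)/(-0.0006427) = 0.4655173;  |Δ| = 0.0000013
|t₆ − t₅| = 0.0000013 < 0.0001

n = 6, tₙ = 0.46552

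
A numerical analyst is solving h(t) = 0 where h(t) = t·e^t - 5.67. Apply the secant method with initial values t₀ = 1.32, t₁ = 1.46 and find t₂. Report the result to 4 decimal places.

1.3958

h(1.32) = -0.728684, h(1.46) = 0.616701
t₂ = 1.460000 − 0.616701·(1.460000 − 1.320000) / (0.616701 − (-0.728684)) = 1.460000 − (0.086338)/(1.345385) = 1.395826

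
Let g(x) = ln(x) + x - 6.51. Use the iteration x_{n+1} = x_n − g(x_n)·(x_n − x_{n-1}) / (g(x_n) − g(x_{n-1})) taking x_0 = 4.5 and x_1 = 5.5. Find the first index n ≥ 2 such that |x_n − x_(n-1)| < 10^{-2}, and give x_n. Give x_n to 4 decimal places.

g(4.5) = -0.505923, g(5.5) = 0.694748
x_2 = 5.500000 − 0.694748·(1.000000)/(1.200671) = 4.921367;  |Δ| = 0.578633
g(4.921367) = 0.004953
x_3 = 4.921367 − 0.004953·(-0.578633)/(-0.689795) = 4.917212;  |Δ| = 0.004155
|x_3 − x_2| = 0.004155 < 10^{-2}

n = 3, x_n = 4.9172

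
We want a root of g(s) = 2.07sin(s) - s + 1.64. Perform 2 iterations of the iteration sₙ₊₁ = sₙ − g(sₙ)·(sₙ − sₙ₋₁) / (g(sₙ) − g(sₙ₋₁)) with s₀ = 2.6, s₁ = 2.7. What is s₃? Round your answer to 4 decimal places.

2.6383

g(2.6) = 0.107088, g(2.7) = -0.175324
s₂ = 2.700000 − (-0.175324)·(2.700000 − 2.600000) / (-0.175324 − 0.107088) = 2.700000 − (-0.017532)/(-0.282411) = 2.637919
g(2.637919) = 0.001158
s₃ = 2.637919 − 0.001158·(2.637919 − 2.700000) / (0.001158 − (-0.175324)) = 2.637919 − (-0.000072)/(0.176482) = 2.638327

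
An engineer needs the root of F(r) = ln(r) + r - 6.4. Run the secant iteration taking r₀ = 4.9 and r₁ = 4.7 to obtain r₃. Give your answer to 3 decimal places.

F(4.9) = 0.08924, F(4.7) = -0.15244
r₂ = 4.70000 − (-0.15244)·(4.70000 − 4.90000) / (-0.15244 − 0.08924) = 4.70000 − (0.03049)/(-0.24167) = 4.82615
F(4.82615) = 0.00020
r₃ = 4.82615 − 0.00020·(4.82615 − 4.70000) / (0.00020 − (-0.15244)) = 4.82615 − (0.00003)/(0.15264) = 4.82599

4.826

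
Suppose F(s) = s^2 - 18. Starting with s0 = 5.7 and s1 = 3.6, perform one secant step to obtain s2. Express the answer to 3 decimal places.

4.142

F(5.7) = 14.49000, F(3.6) = -5.04000
s2 = 3.60000 − (-5.04000)·(3.60000 − 5.70000) / (-5.04000 − 14.49000) = 3.60000 − (10.58400)/(-19.53000) = 4.14194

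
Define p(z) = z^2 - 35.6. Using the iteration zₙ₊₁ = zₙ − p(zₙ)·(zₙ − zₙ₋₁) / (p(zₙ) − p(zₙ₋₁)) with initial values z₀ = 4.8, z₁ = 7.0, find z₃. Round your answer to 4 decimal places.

5.9584

p(4.8) = -12.560000, p(7.0) = 13.400000
z₂ = 7.000000 − 13.400000·(7.000000 − 4.800000) / (13.400000 − (-12.560000)) = 7.000000 − (29.480000)/(25.960000) = 5.864407
p(5.864407) = -1.208733
z₃ = 5.864407 − (-1.208733)·(5.864407 − 7.000000) / (-1.208733 − 13.400000) = 5.864407 − (1.372629)/(-14.608733) = 5.958366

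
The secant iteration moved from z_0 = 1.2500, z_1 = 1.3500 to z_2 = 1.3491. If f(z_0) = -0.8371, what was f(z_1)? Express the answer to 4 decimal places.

0.0076

The secant line through (1.2500, -0.8371) and (1.3500, f(z_1)) crosses zero at z_2 = 1.3491.
So (1.2500, -0.8371), (1.3500, f(z_1)), (1.3491, 0) are collinear:
f(z_1) = -0.8371 · (1.3500 − 1.3491) / (1.2500 − 1.3491) = -0.8371 · (0.000900)/(-0.099100) = 0.007602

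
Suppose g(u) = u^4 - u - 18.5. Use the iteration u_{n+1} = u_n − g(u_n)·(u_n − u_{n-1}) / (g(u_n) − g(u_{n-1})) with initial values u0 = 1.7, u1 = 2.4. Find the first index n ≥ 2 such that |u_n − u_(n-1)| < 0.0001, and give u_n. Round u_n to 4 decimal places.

g(1.7) = -11.847900, g(2.4) = 12.277600
u2 = 2.400000 − 12.277600·(0.700000)/(24.125500) = 2.043766;  |Δ| = 0.356234
g(2.043766) = -3.096604
u3 = 2.043766 − (-3.096604)·(-0.356234)/(-15.374204) = 2.115517;  |Δ| = 0.071751
g(2.115517) = -0.586196
u4 = 2.115517 − (-0.586196)·(0.071751)/(2.510408) = 2.132272;  |Δ| = 0.016754
g(2.132272) = 0.039134
u5 = 2.132272 − 0.039134·(0.016754)/(0.625330) = 2.131223;  |Δ| = 0.001049
g(2.131223) = -0.000447
u6 = 2.131223 − (-0.000447)·(-0.001049)/(-0.039581) = 2.131235;  |Δ| = 0.000012
|u6 − u5| = 0.000012 < 0.0001

n = 6, u_n = 2.1312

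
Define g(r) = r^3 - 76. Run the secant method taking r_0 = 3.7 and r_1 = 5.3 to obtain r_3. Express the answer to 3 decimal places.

g(3.7) = -25.34700, g(5.3) = 72.87700
r_2 = 5.30000 − 72.87700·(5.30000 − 3.70000) / (72.87700 − (-25.34700)) = 5.30000 − (116.60320)/(98.22400) = 4.11288
g(4.11288) = -6.42717
r_3 = 4.11288 − (-6.42717)·(4.11288 − 5.30000) / (-6.42717 − 72.87700) = 4.11288 − (7.62980)/(-79.30417) = 4.20909

4.209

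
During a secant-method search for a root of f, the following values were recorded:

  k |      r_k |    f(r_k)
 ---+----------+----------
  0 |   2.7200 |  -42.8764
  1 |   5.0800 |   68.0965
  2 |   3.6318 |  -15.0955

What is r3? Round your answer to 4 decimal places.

3.8946

r3 = 3.6318 − (-15.0955)·(3.6318 − 5.0800) / (-15.0955 − 68.0965)
   = 3.6318 − (21.861303)/(-83.192000) = 3.894581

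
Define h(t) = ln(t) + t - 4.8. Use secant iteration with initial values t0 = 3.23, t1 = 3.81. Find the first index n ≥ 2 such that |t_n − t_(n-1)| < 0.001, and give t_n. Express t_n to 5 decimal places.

h(3.23) = -0.3975179, h(3.81) = 0.3476292
t2 = 3.8100000 − 0.3476292·(0.5800000)/(0.7451471) = 3.5394159;  |Δ| = 0.2705841
h(3.5394159) = 0.0033776
t3 = 3.5394159 − 0.0033776·(-0.2705841)/(-0.3442516) = 3.5367611;  |Δ| = 0.0026548
h(3.5367611) = -0.0000276
t4 = 3.5367611 − (-0.0000276)·(-0.0026548)/(-0.0034052) = 3.5367826;  |Δ| = 0.0000215
|t4 − t3| = 0.0000215 < 0.001

n = 4, t_n = 3.53678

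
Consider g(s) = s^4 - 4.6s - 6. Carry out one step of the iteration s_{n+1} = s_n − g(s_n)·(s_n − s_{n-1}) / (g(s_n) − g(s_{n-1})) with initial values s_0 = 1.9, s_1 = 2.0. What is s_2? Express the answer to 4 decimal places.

g(1.9) = -1.707900, g(2.0) = 0.800000
s_2 = 2.000000 − 0.800000·(2.000000 − 1.900000) / (0.800000 − (-1.707900)) = 2.000000 − (0.080000)/(2.507900) = 1.968101

1.9681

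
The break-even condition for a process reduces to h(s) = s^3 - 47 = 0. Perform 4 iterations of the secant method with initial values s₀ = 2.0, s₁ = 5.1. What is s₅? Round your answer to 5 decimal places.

3.60585

h(2.0) = -39.0000000, h(5.1) = 85.6510000
s₂ = 5.1000000 − 85.6510000·(5.1000000 − 2.0000000) / (85.6510000 − (-39.0000000)) = 5.1000000 − (265.5181000)/(124.6510000) = 2.9699080
h(2.9699080) = -20.8043619
s₃ = 2.9699080 − (-20.8043619)·(2.9699080 − 5.1000000) / (-20.8043619 − 85.6510000) = 2.9699080 − (44.3152053)/(-106.4553619) = 3.3861877
h(3.3861877) = -8.1730681
s₄ = 3.3861877 − (-8.1730681)·(3.3861877 − 2.9699080) / (-8.1730681 − (-20.8043619)) = 3.3861877 − (-3.4022823)/(12.6312938) = 3.6555411
h(3.6555411) = 1.8489253
s₅ = 3.6555411 − 1.8489253·(3.6555411 − 3.3861877) / (1.8489253 − (-8.1730681)) = 3.6555411 − (0.4980144)/(10.0219934) = 3.6058490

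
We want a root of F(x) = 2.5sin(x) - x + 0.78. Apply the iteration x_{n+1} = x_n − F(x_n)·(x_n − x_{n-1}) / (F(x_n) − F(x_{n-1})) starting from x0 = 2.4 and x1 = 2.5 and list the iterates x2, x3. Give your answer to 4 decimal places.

F(2.4) = 0.068658, F(2.5) = -0.223820
x2 = 2.500000 − (-0.223820)·(2.500000 − 2.400000) / (-0.223820 − 0.068658) = 2.500000 − (-0.022382)/(-0.292478) = 2.423475
F(2.423475) = 0.001447
x3 = 2.423475 − 0.001447·(2.423475 − 2.500000) / (0.001447 − (-0.223820)) = 2.423475 − (-0.000111)/(0.225267) = 2.423966

2.4235, 2.4240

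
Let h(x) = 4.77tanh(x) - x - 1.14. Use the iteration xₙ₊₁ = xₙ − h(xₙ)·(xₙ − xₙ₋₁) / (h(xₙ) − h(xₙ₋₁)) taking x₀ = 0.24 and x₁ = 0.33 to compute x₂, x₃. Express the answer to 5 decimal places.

0.31549, 0.31507

h(0.24) = -0.2566853, h(0.33) = 0.0493441
x₂ = 0.3300000 − 0.0493441·(0.3300000 − 0.2400000) / (0.0493441 − (-0.2566853)) = 0.3300000 − (0.0044410)/(0.3060294) = 0.3154884
h(0.3154884) = 0.0013738
x₃ = 0.3154884 − 0.0013738·(0.3154884 − 0.3300000) / (0.0013738 − 0.0493441) = 0.3154884 − (-0.0000199)/(-0.0479703) = 0.3150728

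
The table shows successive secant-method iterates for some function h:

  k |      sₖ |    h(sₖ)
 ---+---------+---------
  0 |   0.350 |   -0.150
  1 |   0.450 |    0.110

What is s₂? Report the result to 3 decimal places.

0.408

s₂ = 0.450 − 0.110·(0.450 − 0.350) / (0.110 − (-0.150))
   = 0.450 − (0.01100)/(0.26000) = 0.40769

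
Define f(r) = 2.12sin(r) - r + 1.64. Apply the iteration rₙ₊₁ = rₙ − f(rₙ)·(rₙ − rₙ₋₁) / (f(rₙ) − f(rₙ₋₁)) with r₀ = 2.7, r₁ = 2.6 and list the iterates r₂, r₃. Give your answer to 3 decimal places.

2.646, 2.647

f(2.7) = -0.15395, f(2.6) = 0.13286
r₂ = 2.60000 − 0.13286·(2.60000 − 2.70000) / (0.13286 − (-0.15395)) = 2.60000 − (-0.01329)/(0.28682) = 2.64632
f(2.64632) = 0.00125
r₃ = 2.64632 − 0.00125·(2.64632 − 2.60000) / (0.00125 − 0.13286) = 2.64632 − (0.00006)/(-0.13162) = 2.64676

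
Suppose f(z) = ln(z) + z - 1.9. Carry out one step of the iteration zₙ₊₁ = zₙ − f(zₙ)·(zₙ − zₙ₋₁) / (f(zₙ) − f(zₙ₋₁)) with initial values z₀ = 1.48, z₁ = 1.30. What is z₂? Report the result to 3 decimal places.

1.496

f(1.48) = -0.02796, f(1.30) = -0.33764
z₂ = 1.30000 − (-0.33764)·(1.30000 − 1.48000) / (-0.33764 − (-0.02796)) = 1.30000 − (0.06077)/(-0.30968) = 1.49625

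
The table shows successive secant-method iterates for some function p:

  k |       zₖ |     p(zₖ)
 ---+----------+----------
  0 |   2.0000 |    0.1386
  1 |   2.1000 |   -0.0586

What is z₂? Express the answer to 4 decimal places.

2.0703

z₂ = 2.1000 − (-0.0586)·(2.1000 − 2.0000) / (-0.0586 − 0.1386)
   = 2.1000 − (-0.005860)/(-0.197200) = 2.070284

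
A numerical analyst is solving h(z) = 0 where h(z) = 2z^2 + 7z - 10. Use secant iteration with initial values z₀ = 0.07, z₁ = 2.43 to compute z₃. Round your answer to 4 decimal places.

h(0.07) = -9.500200, h(2.43) = 18.819800
z₂ = 2.430000 − 18.819800·(2.430000 − 0.070000) / (18.819800 − (-9.500200)) = 2.430000 − (44.414728)/(28.320000) = 0.861683
h(0.861683) = -2.483220
z₃ = 0.861683 − (-2.483220)·(0.861683 − 2.430000) / (-2.483220 − 18.819800) = 0.861683 − (3.894476)/(-21.303020) = 1.044497

1.0445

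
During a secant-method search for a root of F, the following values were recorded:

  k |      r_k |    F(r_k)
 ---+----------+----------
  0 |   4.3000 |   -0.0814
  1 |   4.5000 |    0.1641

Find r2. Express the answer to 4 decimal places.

4.3663

r2 = 4.5000 − 0.1641·(4.5000 − 4.3000) / (0.1641 − (-0.0814))
   = 4.5000 − (0.032820)/(0.245500) = 4.366314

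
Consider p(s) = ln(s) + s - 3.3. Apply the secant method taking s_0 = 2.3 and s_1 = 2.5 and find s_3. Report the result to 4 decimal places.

p(2.3) = -0.167091, p(2.5) = 0.116291
s_2 = 2.500000 − 0.116291·(2.500000 − 2.300000) / (0.116291 − (-0.167091)) = 2.500000 − (0.023258)/(0.283382) = 2.417926
p(2.417926) = 0.000837
s_3 = 2.417926 − 0.000837·(2.417926 − 2.500000) / (0.000837 − 0.116291) = 2.417926 − (-0.000069)/(-0.115454) = 2.417332

2.4173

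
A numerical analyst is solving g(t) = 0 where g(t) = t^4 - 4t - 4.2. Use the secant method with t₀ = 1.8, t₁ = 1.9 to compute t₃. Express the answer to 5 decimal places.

g(1.8) = -0.9024000, g(1.9) = 1.2321000
t₂ = 1.9000000 − 1.2321000·(1.9000000 − 1.8000000) / (1.2321000 − (-0.9024000)) = 1.9000000 − (0.1232100)/(2.1345000) = 1.8422769
g(1.8422769) = -0.0499794
t₃ = 1.8422769 − (-0.0499794)·(1.8422769 − 1.9000000) / (-0.0499794 − 1.2321000) = 1.8422769 − (0.0028850)/(-1.2820794) = 1.8445271

1.84453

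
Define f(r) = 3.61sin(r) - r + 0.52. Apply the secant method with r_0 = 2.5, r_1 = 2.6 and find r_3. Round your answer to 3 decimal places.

f(2.5) = 0.18048, f(2.6) = -0.21904
r_2 = 2.60000 − (-0.21904)·(2.60000 − 2.50000) / (-0.21904 − 0.18048) = 2.60000 − (-0.02190)/(-0.39952) = 2.54517
f(2.54517) = 0.00250
r_3 = 2.54517 − 0.00250·(2.54517 − 2.60000) / (0.00250 − (-0.21904)) = 2.54517 − (-0.00014)/(0.22154) = 2.54579

2.546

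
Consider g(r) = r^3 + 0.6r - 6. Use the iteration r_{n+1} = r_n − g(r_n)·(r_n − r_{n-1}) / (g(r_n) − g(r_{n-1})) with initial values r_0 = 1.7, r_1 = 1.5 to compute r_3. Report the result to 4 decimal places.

g(1.7) = -0.067000, g(1.5) = -1.725000
r_2 = 1.500000 − (-1.725000)·(1.500000 − 1.700000) / (-1.725000 − (-0.067000)) = 1.500000 − (0.345000)/(-1.658000) = 1.708082
g(1.708082) = 0.008254
r_3 = 1.708082 − 0.008254·(1.708082 − 1.500000) / (0.008254 − (-1.725000)) = 1.708082 − (0.001718)/(1.733254) = 1.707091

1.7071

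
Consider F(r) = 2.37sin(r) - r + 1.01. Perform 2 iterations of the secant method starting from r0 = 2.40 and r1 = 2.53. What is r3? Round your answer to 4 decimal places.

2.4751

F(2.40) = 0.210848, F(2.53) = -0.159212
r2 = 2.530000 − (-0.159212)·(2.530000 − 2.400000) / (-0.159212 − 0.210848) = 2.530000 − (-0.020698)/(-0.370060) = 2.474070
F(2.474070) = 0.003061
r3 = 2.474070 − 0.003061·(2.474070 − 2.530000) / (0.003061 − (-0.159212)) = 2.474070 − (-0.000171)/(0.162273) = 2.475125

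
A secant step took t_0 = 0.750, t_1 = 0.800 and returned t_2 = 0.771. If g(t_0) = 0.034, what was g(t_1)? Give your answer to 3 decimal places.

-0.047

The secant line through (0.750, 0.034) and (0.800, g(t_1)) crosses zero at t_2 = 0.771.
So (0.750, 0.034), (0.800, g(t_1)), (0.771, 0) are collinear:
g(t_1) = 0.034 · (0.800 − 0.771) / (0.750 − 0.771) = 0.034 · (0.02900)/(-0.02100) = -0.04695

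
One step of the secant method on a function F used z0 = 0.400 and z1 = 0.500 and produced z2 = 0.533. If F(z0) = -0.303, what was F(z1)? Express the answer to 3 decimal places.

-0.075

The secant line through (0.400, -0.303) and (0.500, F(z1)) crosses zero at z2 = 0.533.
So (0.400, -0.303), (0.500, F(z1)), (0.533, 0) are collinear:
F(z1) = -0.303 · (0.500 − 0.533) / (0.400 − 0.533) = -0.303 · (-0.03300)/(-0.13300) = -0.07518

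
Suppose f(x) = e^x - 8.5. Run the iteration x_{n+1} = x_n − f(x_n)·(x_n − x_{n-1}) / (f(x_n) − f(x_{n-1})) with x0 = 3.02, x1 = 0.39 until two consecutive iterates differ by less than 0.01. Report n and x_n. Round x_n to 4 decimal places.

n = 8, x_n = 2.1400

f(3.02) = 11.991292, f(0.39) = -7.023019
x2 = 0.390000 − (-7.023019)·(-2.630000)/(-19.014311) = 1.361402;  |Δ| = 0.971402
f(1.361402) = -4.598340
x3 = 1.361402 − (-4.598340)·(0.971402)/(2.424679) = 3.203641;  |Δ| = 1.842239
f(3.203641) = 16.122006
x4 = 3.203641 − 16.122006·(1.842239)/(20.720346) = 1.770239;  |Δ| = 1.433402
f(1.770239) = -2.627744
x5 = 1.770239 − (-2.627744)·(-1.433402)/(-18.749750) = 1.971128;  |Δ| = 0.200889
f(1.971128) = -1.321234
x6 = 1.971128 − (-1.321234)·(0.200889)/(1.306511) = 2.174280;  |Δ| = 0.203153
f(2.174280) = 0.295850
x7 = 2.174280 − 0.295850·(0.203153)/(1.617084) = 2.137113;  |Δ| = 0.037167
f(2.137113) = -0.025067
x8 = 2.137113 − (-0.025067)·(-0.037167)/(-0.320918) = 2.140016;  |Δ| = 0.002903
|x8 − x7| = 0.002903 < 0.01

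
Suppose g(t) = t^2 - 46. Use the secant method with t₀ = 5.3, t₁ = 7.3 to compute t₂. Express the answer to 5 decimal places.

6.72143

g(5.3) = -17.9100000, g(7.3) = 7.2900000
t₂ = 7.3000000 − 7.2900000·(7.3000000 − 5.3000000) / (7.2900000 − (-17.9100000)) = 7.3000000 − (14.5800000)/(25.2000000) = 6.7214286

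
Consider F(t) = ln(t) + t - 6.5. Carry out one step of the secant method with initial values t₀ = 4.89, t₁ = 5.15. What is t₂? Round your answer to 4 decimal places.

F(4.89) = -0.022808, F(5.15) = 0.288997
t₂ = 5.150000 − 0.288997·(5.150000 − 4.890000) / (0.288997 − (-0.022808)) = 5.150000 − (0.075139)/(0.311804) = 4.909018

4.9090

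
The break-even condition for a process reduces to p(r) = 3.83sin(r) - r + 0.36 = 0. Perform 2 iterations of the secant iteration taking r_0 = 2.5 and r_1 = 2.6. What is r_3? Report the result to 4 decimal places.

p(2.5) = 0.152148, p(2.6) = -0.265630
r_2 = 2.600000 − (-0.265630)·(2.600000 − 2.500000) / (-0.265630 − 0.152148) = 2.600000 − (-0.026563)/(-0.417778) = 2.536418
p(2.536418) = 0.002489
r_3 = 2.536418 − 0.002489·(2.536418 − 2.600000) / (0.002489 − (-0.265630)) = 2.536418 − (-0.000158)/(0.268119) = 2.537009

2.5370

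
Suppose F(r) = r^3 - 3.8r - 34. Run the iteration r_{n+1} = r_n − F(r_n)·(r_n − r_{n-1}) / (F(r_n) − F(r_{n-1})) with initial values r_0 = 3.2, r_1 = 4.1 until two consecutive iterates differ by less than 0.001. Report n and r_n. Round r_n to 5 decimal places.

n = 5, r_n = 3.62893

F(3.2) = -13.3920000, F(4.1) = 19.3410000
r_2 = 4.1000000 − 19.3410000·(0.9000000)/(32.7330000) = 3.5682156;  |Δ| = 0.5317844
F(3.5682156) = -2.1281195
r_3 = 3.5682156 − (-2.1281195)·(-0.5317844)/(-21.4691195) = 3.6209285;  |Δ| = 0.0527130
F(3.6209285) = -0.2850879
r_4 = 3.6209285 − (-0.2850879)·(0.0527130)/(1.8430316) = 3.6290824;  |Δ| = 0.0081539
F(3.6290824) = 0.0053691
r_5 = 3.6290824 − 0.0053691·(0.0081539)/(0.2904569) = 3.6289317;  |Δ| = 0.0001507
|r_5 − r_4| = 0.0001507 < 0.001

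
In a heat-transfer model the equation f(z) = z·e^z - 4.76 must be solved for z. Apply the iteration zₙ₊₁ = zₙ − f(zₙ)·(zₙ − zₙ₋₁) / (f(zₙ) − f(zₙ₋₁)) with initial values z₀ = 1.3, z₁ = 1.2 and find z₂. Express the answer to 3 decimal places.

f(1.3) = 0.01009, f(1.2) = -0.77586
z₂ = 1.20000 − (-0.77586)·(1.20000 − 1.30000) / (-0.77586 − 0.01009) = 1.20000 − (0.07759)/(-0.78595) = 1.29872

1.299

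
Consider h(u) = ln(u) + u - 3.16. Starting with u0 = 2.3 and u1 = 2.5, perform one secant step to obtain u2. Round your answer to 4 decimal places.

2.3191

h(2.3) = -0.027091, h(2.5) = 0.256291
u2 = 2.500000 − 0.256291·(2.500000 − 2.300000) / (0.256291 − (-0.027091)) = 2.500000 − (0.051258)/(0.283382) = 2.319120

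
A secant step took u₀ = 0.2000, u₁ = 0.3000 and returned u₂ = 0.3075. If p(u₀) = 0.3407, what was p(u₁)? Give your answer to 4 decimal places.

The secant line through (0.2000, 0.3407) and (0.3000, p(u₁)) crosses zero at u₂ = 0.3075.
So (0.2000, 0.3407), (0.3000, p(u₁)), (0.3075, 0) are collinear:
p(u₁) = 0.3407 · (0.3000 − 0.3075) / (0.2000 − 0.3075) = 0.3407 · (-0.007500)/(-0.107500) = 0.023770

0.0238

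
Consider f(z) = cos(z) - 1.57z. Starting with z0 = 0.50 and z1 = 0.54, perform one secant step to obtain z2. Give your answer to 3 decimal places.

f(0.50) = 0.09258, f(0.54) = 0.00991
z2 = 0.54000 − 0.00991·(0.54000 − 0.50000) / (0.00991 − 0.09258) = 0.54000 − (0.00040)/(-0.08267) = 0.54479

0.545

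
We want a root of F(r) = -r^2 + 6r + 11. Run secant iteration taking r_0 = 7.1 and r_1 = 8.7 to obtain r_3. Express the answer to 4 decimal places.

F(7.1) = 3.190000, F(8.7) = -12.490000
r_2 = 8.700000 − (-12.490000)·(8.700000 − 7.100000) / (-12.490000 − 3.190000) = 8.700000 − (-19.984000)/(-15.680000) = 7.425510
F(7.425510) = 0.414859
r_3 = 7.425510 − 0.414859·(7.425510 − 8.700000) / (0.414859 − (-12.490000)) = 7.425510 − (-0.528734)/(12.904859) = 7.466482

7.4665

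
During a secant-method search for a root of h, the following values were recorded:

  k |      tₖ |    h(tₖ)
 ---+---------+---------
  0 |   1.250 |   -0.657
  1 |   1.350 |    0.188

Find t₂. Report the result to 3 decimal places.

1.328

t₂ = 1.350 − 0.188·(1.350 − 1.250) / (0.188 − (-0.657))
   = 1.350 − (0.01880)/(0.84500) = 1.32775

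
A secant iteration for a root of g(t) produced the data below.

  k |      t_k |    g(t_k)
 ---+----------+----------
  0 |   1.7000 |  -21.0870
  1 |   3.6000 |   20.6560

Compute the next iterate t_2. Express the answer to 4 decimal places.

t_2 = 3.6000 − 20.6560·(3.6000 − 1.7000) / (20.6560 − (-21.0870))
   = 3.6000 − (39.246400)/(41.743000) = 2.659809

2.6598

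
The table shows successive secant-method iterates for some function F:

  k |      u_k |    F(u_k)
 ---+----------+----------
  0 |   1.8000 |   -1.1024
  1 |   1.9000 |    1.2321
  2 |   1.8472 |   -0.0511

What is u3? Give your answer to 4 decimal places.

u3 = 1.8472 − (-0.0511)·(1.8472 − 1.9000) / (-0.0511 − 1.2321)
   = 1.8472 − (0.002698)/(-1.283200) = 1.849303

1.8493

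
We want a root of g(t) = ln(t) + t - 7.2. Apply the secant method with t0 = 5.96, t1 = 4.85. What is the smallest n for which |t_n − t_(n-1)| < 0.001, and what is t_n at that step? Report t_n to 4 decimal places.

g(5.96) = 0.545070, g(4.85) = -0.771021
t2 = 4.850000 − (-0.771021)·(-1.110000)/(-1.316092) = 5.500284;  |Δ| = 0.650284
g(5.500284) = 0.005084
t3 = 5.500284 − 0.005084·(0.650284)/(0.776105) = 5.496024;  |Δ| = 0.004260
g(5.496024) = 0.000049
t4 = 5.496024 − 0.000049·(-0.004260)/(-0.005034) = 5.495983;  |Δ| = 0.000042
|t4 − t3| = 0.000042 < 0.001

n = 4, t_n = 5.4960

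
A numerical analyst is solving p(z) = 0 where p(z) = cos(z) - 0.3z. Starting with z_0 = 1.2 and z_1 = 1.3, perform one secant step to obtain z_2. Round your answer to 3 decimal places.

p(1.2) = 0.00236, p(1.3) = -0.12250
z_2 = 1.30000 − (-0.12250)·(1.30000 − 1.20000) / (-0.12250 − 0.00236) = 1.30000 − (-0.01225)/(-0.12486) = 1.20189

1.202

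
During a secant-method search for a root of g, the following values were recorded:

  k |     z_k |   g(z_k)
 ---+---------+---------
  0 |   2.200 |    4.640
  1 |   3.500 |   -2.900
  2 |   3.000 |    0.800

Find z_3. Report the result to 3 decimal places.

3.108

z_3 = 3.000 − 0.800·(3.000 − 3.500) / (0.800 − (-2.900))
   = 3.000 − (-0.40000)/(3.70000) = 3.10811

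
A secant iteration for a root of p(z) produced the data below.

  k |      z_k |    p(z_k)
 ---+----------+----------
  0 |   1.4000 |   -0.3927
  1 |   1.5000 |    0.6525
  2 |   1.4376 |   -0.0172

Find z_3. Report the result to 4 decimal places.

1.4392

z_3 = 1.4376 − (-0.0172)·(1.4376 − 1.5000) / (-0.0172 − 0.6525)
   = 1.4376 − (0.001073)/(-0.669700) = 1.439203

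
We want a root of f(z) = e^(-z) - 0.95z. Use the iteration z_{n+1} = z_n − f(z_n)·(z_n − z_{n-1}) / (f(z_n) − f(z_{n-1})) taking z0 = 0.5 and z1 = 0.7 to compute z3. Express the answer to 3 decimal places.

f(0.5) = 0.13153, f(0.7) = -0.16841
z2 = 0.70000 − (-0.16841)·(0.70000 − 0.50000) / (-0.16841 − 0.13153) = 0.70000 − (-0.03368)/(-0.29995) = 0.58770
f(0.58770) = -0.00272
z3 = 0.58770 − (-0.00272)·(0.58770 − 0.70000) / (-0.00272 − (-0.16841)) = 0.58770 − (0.00030)/(0.16570) = 0.58586

0.586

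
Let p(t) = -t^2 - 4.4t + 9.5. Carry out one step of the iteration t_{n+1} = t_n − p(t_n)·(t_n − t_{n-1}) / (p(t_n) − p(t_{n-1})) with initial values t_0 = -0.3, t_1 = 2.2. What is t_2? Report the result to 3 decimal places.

p(-0.3) = 10.73000, p(2.2) = -5.02000
t_2 = 2.20000 − (-5.02000)·(2.20000 − (-0.30000)) / (-5.02000 − 10.73000) = 2.20000 − (-12.55000)/(-15.75000) = 1.40317

1.403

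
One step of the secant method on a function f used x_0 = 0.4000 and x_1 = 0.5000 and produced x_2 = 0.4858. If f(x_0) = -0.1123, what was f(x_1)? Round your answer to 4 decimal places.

0.0186

The secant line through (0.4000, -0.1123) and (0.5000, f(x_1)) crosses zero at x_2 = 0.4858.
So (0.4000, -0.1123), (0.5000, f(x_1)), (0.4858, 0) are collinear:
f(x_1) = -0.1123 · (0.5000 − 0.4858) / (0.4000 − 0.4858) = -0.1123 · (0.014200)/(-0.085800) = 0.018586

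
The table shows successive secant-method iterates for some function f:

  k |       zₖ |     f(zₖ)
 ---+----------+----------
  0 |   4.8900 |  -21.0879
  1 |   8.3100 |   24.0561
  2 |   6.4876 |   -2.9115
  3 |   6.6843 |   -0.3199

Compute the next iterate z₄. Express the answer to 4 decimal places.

z₄ = 6.6843 − (-0.3199)·(6.6843 − 6.4876) / (-0.3199 − (-2.9115))
   = 6.6843 − (-0.062924)/(2.591600) = 6.708580

6.7086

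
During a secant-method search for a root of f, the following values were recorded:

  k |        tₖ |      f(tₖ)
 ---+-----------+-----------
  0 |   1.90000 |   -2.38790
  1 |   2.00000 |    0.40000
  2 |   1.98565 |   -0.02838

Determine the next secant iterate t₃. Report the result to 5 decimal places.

1.98660

t₃ = 1.98565 − (-0.02838)·(1.98565 − 2.00000) / (-0.02838 − 0.40000)
   = 1.98565 − (0.0004073)/(-0.4283800) = 1.9866007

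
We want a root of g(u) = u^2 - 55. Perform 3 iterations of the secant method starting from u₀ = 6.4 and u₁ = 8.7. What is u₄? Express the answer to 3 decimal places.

g(6.4) = -14.04000, g(8.7) = 20.69000
u₂ = 8.70000 − 20.69000·(8.70000 − 6.40000) / (20.69000 − (-14.04000)) = 8.70000 − (47.58700)/(34.73000) = 7.32980
g(7.32980) = -1.27401
u₃ = 7.32980 − (-1.27401)·(7.32980 − 8.70000) / (-1.27401 − 20.69000) = 7.32980 − (1.74565)/(-21.96401) = 7.40928
g(7.40928) = -0.10258
u₄ = 7.40928 − (-0.10258)·(7.40928 − 7.32980) / (-0.10258 − (-1.27401)) = 7.40928 − (-0.00815)/(1.17143) = 7.41624

7.416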